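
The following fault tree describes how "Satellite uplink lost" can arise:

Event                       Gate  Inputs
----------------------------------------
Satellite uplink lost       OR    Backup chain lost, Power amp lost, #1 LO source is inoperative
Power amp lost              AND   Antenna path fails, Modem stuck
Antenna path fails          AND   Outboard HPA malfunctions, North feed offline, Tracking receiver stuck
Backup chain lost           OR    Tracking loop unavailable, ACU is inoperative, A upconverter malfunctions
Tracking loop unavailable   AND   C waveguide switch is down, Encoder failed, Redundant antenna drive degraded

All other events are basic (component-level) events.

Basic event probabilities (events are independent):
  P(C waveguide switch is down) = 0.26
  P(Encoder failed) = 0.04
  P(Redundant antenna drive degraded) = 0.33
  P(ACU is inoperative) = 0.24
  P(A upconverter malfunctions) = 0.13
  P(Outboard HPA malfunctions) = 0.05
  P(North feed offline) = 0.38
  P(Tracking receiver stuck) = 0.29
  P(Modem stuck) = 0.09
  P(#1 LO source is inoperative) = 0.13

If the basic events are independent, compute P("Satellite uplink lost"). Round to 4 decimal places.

P(Tracking loop unavailable) [AND] = 0.26 × 0.04 × 0.33 = 0.003432
P(Backup chain lost) [OR] = 1 − (1−0.003432) × (1−0.24) × (1−0.13) = 0.341069
P(Antenna path fails) [AND] = 0.05 × 0.38 × 0.29 = 0.005510
P(Power amp lost) [AND] = 0.005510 × 0.09 = 0.000496
P(Satellite uplink lost) [OR] = 1 − (1−0.341069) × (1−0.000496) × (1−0.13) = 0.427014
Rounded to 4 decimal places: P(Satellite uplink lost) ≈ 0.4270.

0.4270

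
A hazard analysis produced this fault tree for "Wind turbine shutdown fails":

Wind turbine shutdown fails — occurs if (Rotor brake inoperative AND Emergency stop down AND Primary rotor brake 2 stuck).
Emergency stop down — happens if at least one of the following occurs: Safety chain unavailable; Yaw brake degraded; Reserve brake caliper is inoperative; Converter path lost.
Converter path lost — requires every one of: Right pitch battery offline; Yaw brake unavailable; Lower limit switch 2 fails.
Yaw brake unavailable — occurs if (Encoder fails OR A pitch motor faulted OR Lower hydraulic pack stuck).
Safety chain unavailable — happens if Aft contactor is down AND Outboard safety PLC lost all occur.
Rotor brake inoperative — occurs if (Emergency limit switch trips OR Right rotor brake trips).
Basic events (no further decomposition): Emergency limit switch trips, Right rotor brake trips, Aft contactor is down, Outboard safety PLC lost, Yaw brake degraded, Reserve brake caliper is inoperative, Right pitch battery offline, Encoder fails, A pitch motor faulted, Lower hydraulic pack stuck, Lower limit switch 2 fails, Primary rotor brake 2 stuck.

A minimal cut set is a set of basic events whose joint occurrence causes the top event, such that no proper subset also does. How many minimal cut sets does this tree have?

12

Rotor brake inoperative [OR]: union of children's cut sets → 2 cut set(s).
Safety chain unavailable [AND]: one cut set from each child combined → 1 × 1 = 1 cut set(s).
Yaw brake unavailable [OR]: union of children's cut sets → 3 cut set(s).
Converter path lost [AND]: one cut set from each child combined → 1 × 3 × 1 = 3 cut set(s).
Emergency stop down [OR]: union of children's cut sets → 6 cut set(s).
Wind turbine shutdown fails [AND]: one cut set from each child combined → 2 × 6 × 1 = 12 cut set(s).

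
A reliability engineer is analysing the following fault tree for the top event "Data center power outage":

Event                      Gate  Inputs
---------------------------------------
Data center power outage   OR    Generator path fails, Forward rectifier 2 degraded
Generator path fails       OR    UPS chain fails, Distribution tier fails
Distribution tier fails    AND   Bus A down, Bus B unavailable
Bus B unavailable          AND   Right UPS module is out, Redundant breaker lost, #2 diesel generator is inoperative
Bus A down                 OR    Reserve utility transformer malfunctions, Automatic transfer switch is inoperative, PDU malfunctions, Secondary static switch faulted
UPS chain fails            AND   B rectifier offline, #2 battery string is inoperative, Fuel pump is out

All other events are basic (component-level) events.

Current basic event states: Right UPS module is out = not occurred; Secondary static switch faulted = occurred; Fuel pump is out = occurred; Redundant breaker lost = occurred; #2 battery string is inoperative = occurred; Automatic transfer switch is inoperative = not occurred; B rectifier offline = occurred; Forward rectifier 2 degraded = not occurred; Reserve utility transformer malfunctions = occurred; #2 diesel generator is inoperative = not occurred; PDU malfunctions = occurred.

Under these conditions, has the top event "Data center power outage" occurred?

UPS chain fails [AND]: B rectifier offline=occurs, #2 battery string is inoperative=occurs, Fuel pump is out=occurs → all inputs occur → occurs.
Bus A down [OR]: Reserve utility transformer malfunctions=occurs, Automatic transfer switch is inoperative=not, PDU malfunctions=occurs, Secondary static switch faulted=occurs → at least one input occurs → occurs.
Bus B unavailable [AND]: Right UPS module is out=not, Redundant breaker lost=occurs, #2 diesel generator is inoperative=not → not all inputs occur → does not occur.
Distribution tier fails [AND]: Bus A down=occurs, Bus B unavailable=not → not all inputs occur → does not occur.
Generator path fails [OR]: UPS chain fails=occurs, Distribution tier fails=not → at least one input occurs → occurs.
Data center power outage [OR]: Generator path fails=occurs, Forward rectifier 2 degraded=not → at least one input occurs → occurs.

Yes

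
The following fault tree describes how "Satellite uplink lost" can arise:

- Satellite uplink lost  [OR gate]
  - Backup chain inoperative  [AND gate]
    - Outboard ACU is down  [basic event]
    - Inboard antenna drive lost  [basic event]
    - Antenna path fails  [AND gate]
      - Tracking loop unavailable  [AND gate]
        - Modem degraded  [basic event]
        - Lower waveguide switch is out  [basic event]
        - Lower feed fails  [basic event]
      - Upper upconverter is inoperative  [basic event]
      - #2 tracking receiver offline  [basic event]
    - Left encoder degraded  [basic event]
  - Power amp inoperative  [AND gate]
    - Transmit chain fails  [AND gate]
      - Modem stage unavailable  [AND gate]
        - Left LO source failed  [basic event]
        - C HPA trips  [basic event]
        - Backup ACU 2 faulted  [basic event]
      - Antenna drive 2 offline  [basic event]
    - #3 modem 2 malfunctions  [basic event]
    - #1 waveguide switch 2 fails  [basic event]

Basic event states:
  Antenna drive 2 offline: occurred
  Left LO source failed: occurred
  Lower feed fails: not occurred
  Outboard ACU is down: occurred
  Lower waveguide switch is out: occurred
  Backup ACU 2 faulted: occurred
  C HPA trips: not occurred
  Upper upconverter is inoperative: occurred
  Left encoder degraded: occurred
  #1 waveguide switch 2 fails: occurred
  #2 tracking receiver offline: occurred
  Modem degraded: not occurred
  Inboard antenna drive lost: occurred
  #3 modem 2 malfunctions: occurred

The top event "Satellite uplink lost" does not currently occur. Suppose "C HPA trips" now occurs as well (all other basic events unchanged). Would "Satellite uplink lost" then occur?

Counterfactual: set "C HPA trips" to occurred.
Tracking loop unavailable [AND]: Modem degraded=not, Lower waveguide switch is out=occurs, Lower feed fails=not → not all inputs occur → does not occur.
Antenna path fails [AND]: Tracking loop unavailable=not, Upper upconverter is inoperative=occurs, #2 tracking receiver offline=occurs → not all inputs occur → does not occur.
Backup chain inoperative [AND]: Outboard ACU is down=occurs, Inboard antenna drive lost=occurs, Antenna path fails=not, Left encoder degraded=occurs → not all inputs occur → does not occur.
Modem stage unavailable [AND]: Left LO source failed=occurs, C HPA trips=occurs, Backup ACU 2 faulted=occurs → all inputs occur → occurs.
Transmit chain fails [AND]: Modem stage unavailable=occurs, Antenna drive 2 offline=occurs → all inputs occur → occurs.
Power amp inoperative [AND]: Transmit chain fails=occurs, #3 modem 2 malfunctions=occurs, #1 waveguide switch 2 fails=occurs → all inputs occur → occurs.
Satellite uplink lost [OR]: Backup chain inoperative=not, Power amp inoperative=occurs → at least one input occurs → occurs.

Yes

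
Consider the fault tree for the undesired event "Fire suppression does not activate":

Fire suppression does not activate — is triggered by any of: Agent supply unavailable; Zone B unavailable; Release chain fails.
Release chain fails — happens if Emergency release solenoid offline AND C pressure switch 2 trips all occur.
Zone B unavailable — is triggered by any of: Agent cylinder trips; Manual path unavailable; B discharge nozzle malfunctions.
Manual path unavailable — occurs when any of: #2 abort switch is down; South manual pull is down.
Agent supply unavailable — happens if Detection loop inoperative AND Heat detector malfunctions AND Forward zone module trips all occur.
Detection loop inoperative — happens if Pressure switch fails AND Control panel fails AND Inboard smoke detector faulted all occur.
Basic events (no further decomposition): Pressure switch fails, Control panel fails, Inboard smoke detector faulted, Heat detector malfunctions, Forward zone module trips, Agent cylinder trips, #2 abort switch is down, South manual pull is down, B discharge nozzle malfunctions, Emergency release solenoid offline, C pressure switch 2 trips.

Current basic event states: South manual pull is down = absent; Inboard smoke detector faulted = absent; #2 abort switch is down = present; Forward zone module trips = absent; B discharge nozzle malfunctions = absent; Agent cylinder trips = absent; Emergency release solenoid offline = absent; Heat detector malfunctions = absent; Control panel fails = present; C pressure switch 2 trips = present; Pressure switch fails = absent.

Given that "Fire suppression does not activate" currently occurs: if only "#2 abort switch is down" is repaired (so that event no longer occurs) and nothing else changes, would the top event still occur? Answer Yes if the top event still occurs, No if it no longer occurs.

No

Counterfactual: set "#2 abort switch is down" to not occurred.
Detection loop inoperative [AND]: Pressure switch fails=not, Control panel fails=occurs, Inboard smoke detector faulted=not → not all inputs occur → does not occur.
Agent supply unavailable [AND]: Detection loop inoperative=not, Heat detector malfunctions=not, Forward zone module trips=not → not all inputs occur → does not occur.
Manual path unavailable [OR]: #2 abort switch is down=not, South manual pull is down=not → no input occurs → does not occur.
Zone B unavailable [OR]: Agent cylinder trips=not, Manual path unavailable=not, B discharge nozzle malfunctions=not → no input occurs → does not occur.
Release chain fails [AND]: Emergency release solenoid offline=not, C pressure switch 2 trips=occurs → not all inputs occur → does not occur.
Fire suppression does not activate [OR]: Agent supply unavailable=not, Zone B unavailable=not, Release chain fails=not → no input occurs → does not occur.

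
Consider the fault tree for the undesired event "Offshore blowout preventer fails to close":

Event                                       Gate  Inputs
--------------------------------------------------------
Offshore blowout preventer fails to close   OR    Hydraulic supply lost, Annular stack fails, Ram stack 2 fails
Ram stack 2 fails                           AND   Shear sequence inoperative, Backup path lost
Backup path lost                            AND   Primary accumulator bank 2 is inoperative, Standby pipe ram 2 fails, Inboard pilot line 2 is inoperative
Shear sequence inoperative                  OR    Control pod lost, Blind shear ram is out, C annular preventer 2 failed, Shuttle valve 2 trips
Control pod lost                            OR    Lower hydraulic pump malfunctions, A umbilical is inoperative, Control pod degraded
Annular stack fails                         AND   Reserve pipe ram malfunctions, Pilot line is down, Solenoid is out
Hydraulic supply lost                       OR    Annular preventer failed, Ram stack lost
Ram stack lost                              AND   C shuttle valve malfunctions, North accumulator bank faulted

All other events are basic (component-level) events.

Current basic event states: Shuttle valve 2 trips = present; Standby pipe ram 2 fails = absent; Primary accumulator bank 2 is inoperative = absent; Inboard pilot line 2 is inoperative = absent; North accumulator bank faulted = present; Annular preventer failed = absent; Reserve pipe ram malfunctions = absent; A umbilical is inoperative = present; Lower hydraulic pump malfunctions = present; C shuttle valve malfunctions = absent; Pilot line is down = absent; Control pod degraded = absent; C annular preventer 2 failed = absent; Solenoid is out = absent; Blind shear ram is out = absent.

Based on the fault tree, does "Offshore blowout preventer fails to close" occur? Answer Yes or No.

Ram stack lost [AND]: C shuttle valve malfunctions=not, North accumulator bank faulted=occurs → not all inputs occur → does not occur.
Hydraulic supply lost [OR]: Annular preventer failed=not, Ram stack lost=not → no input occurs → does not occur.
Annular stack fails [AND]: Reserve pipe ram malfunctions=not, Pilot line is down=not, Solenoid is out=not → not all inputs occur → does not occur.
Control pod lost [OR]: Lower hydraulic pump malfunctions=occurs, A umbilical is inoperative=occurs, Control pod degraded=not → at least one input occurs → occurs.
Shear sequence inoperative [OR]: Control pod lost=occurs, Blind shear ram is out=not, C annular preventer 2 failed=not, Shuttle valve 2 trips=occurs → at least one input occurs → occurs.
Backup path lost [AND]: Primary accumulator bank 2 is inoperative=not, Standby pipe ram 2 fails=not, Inboard pilot line 2 is inoperative=not → not all inputs occur → does not occur.
Ram stack 2 fails [AND]: Shear sequence inoperative=occurs, Backup path lost=not → not all inputs occur → does not occur.
Offshore blowout preventer fails to close [OR]: Hydraulic supply lost=not, Annular stack fails=not, Ram stack 2 fails=not → no input occurs → does not occur.

No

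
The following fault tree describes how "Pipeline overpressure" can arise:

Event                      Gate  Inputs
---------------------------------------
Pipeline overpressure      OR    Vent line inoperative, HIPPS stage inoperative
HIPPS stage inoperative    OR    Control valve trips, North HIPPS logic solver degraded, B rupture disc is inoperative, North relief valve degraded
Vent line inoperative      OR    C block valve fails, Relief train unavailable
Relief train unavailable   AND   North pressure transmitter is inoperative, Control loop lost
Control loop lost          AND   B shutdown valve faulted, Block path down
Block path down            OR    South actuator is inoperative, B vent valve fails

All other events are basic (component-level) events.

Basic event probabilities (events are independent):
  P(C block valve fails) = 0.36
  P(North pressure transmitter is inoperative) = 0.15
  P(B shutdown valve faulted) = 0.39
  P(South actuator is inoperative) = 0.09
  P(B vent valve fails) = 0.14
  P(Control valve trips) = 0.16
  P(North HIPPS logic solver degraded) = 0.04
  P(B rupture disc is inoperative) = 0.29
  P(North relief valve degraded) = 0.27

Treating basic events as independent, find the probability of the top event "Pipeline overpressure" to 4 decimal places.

0.7359

P(Block path down) [OR] = 1 − (1−0.09) × (1−0.14) = 0.217400
P(Control loop lost) [AND] = 0.39 × 0.217400 = 0.084786
P(Relief train unavailable) [AND] = 0.15 × 0.084786 = 0.012718
P(Vent line inoperative) [OR] = 1 − (1−0.36) × (1−0.012718) = 0.368140
P(HIPPS stage inoperative) [OR] = 1 − (1−0.16) × (1−0.04) × (1−0.29) × (1−0.27) = 0.582043
P(Pipeline overpressure) [OR] = 1 − (1−0.368140) × (1−0.582043) = 0.735910
Rounded to 4 decimal places: P(Pipeline overpressure) ≈ 0.7359.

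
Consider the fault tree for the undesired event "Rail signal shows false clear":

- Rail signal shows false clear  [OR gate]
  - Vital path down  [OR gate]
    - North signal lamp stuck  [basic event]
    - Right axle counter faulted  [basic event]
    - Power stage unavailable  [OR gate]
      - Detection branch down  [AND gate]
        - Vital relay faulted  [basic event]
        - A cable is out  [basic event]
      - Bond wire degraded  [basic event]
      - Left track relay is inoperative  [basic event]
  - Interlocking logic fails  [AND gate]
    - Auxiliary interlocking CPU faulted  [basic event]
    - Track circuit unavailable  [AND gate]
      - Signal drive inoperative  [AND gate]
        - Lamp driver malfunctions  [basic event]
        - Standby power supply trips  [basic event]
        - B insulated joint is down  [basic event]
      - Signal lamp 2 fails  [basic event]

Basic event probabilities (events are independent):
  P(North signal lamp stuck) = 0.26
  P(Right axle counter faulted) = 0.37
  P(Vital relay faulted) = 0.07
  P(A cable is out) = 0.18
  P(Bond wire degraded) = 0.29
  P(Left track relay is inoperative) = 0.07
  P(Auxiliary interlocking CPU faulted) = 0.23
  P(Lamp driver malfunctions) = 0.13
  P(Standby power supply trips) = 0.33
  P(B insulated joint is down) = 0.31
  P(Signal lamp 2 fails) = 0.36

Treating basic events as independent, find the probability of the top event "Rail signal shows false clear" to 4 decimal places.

P(Detection branch down) [AND] = 0.07 × 0.18 = 0.012600
P(Power stage unavailable) [OR] = 1 − (1−0.012600) × (1−0.29) × (1−0.07) = 0.348020
P(Vital path down) [OR] = 1 − (1−0.26) × (1−0.37) × (1−0.348020) = 0.696047
P(Signal drive inoperative) [AND] = 0.13 × 0.33 × 0.31 = 0.013299
P(Track circuit unavailable) [AND] = 0.013299 × 0.36 = 0.004788
P(Interlocking logic fails) [AND] = 0.23 × 0.004788 = 0.001101
P(Rail signal shows false clear) [OR] = 1 − (1−0.696047) × (1−0.001101) = 0.696382
Rounded to 4 decimal places: P(Rail signal shows false clear) ≈ 0.6964.

0.6964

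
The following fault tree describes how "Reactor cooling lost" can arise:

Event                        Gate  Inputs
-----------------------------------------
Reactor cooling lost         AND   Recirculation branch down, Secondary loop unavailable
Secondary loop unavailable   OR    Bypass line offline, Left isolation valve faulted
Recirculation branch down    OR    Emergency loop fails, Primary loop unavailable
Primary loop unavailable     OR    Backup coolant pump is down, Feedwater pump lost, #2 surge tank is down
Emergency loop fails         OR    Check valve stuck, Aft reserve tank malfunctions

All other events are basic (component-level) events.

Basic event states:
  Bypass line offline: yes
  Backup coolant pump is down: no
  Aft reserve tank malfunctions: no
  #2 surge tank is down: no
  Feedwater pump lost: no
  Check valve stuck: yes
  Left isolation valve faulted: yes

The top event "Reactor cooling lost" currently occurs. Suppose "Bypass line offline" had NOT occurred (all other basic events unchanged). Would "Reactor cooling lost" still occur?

Yes

Counterfactual: set "Bypass line offline" to not occurred.
Emergency loop fails [OR]: Check valve stuck=occurs, Aft reserve tank malfunctions=not → at least one input occurs → occurs.
Primary loop unavailable [OR]: Backup coolant pump is down=not, Feedwater pump lost=not, #2 surge tank is down=not → no input occurs → does not occur.
Recirculation branch down [OR]: Emergency loop fails=occurs, Primary loop unavailable=not → at least one input occurs → occurs.
Secondary loop unavailable [OR]: Bypass line offline=not, Left isolation valve faulted=occurs → at least one input occurs → occurs.
Reactor cooling lost [AND]: Recirculation branch down=occurs, Secondary loop unavailable=occurs → all inputs occur → occurs.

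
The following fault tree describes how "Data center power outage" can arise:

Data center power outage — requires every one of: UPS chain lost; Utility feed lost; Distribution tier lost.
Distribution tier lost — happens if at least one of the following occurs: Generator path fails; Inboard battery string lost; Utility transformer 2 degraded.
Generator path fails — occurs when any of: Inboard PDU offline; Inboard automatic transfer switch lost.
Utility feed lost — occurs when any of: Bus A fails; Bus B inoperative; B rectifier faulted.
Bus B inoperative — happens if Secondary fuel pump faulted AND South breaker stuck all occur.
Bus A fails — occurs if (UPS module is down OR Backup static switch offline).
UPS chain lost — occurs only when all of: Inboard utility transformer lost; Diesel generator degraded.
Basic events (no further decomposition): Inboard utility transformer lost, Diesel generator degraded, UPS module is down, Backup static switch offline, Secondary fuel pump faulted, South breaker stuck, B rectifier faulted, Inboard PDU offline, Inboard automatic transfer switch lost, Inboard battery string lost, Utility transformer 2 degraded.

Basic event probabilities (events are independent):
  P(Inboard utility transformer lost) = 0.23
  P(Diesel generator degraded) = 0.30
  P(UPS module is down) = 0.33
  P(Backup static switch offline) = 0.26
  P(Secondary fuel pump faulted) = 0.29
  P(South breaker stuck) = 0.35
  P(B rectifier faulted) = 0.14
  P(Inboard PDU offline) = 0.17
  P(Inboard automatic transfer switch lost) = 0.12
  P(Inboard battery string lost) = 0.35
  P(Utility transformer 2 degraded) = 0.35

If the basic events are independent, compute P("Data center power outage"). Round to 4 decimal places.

0.0294

P(UPS chain lost) [AND] = 0.23 × 0.30 = 0.069000
P(Bus A fails) [OR] = 1 − (1−0.33) × (1−0.26) = 0.504200
P(Bus B inoperative) [AND] = 0.29 × 0.35 = 0.101500
P(Utility feed lost) [OR] = 1 − (1−0.504200) × (1−0.101500) × (1−0.14) = 0.616890
P(Generator path fails) [OR] = 1 − (1−0.17) × (1−0.12) = 0.269600
P(Distribution tier lost) [OR] = 1 − (1−0.269600) × (1−0.35) × (1−0.35) = 0.691406
P(Data center power outage) [AND] = 0.069000 × 0.616890 × 0.691406 = 0.029430
Rounded to 4 decimal places: P(Data center power outage) ≈ 0.0294.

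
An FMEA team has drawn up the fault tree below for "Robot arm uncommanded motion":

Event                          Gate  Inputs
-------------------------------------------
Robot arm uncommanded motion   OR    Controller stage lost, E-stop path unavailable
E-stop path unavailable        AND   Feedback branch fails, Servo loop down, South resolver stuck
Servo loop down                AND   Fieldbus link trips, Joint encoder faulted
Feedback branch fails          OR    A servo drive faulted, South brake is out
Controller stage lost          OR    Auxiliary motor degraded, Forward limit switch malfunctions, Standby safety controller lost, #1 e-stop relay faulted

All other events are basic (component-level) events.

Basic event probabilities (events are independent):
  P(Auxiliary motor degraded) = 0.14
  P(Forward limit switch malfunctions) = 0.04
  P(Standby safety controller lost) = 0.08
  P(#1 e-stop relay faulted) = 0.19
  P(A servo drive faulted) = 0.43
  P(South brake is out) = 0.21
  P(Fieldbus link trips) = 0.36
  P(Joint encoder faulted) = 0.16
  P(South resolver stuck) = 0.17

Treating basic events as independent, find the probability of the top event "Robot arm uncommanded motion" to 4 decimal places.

P(Controller stage lost) [OR] = 1 − (1−0.14) × (1−0.04) × (1−0.08) × (1−0.19) = 0.384763
P(Feedback branch fails) [OR] = 1 − (1−0.43) × (1−0.21) = 0.549700
P(Servo loop down) [AND] = 0.36 × 0.16 = 0.057600
P(E-stop path unavailable) [AND] = 0.549700 × 0.057600 × 0.17 = 0.005383
P(Robot arm uncommanded motion) [OR] = 1 − (1−0.384763) × (1−0.005383) = 0.388075
Rounded to 4 decimal places: P(Robot arm uncommanded motion) ≈ 0.3881.

0.3881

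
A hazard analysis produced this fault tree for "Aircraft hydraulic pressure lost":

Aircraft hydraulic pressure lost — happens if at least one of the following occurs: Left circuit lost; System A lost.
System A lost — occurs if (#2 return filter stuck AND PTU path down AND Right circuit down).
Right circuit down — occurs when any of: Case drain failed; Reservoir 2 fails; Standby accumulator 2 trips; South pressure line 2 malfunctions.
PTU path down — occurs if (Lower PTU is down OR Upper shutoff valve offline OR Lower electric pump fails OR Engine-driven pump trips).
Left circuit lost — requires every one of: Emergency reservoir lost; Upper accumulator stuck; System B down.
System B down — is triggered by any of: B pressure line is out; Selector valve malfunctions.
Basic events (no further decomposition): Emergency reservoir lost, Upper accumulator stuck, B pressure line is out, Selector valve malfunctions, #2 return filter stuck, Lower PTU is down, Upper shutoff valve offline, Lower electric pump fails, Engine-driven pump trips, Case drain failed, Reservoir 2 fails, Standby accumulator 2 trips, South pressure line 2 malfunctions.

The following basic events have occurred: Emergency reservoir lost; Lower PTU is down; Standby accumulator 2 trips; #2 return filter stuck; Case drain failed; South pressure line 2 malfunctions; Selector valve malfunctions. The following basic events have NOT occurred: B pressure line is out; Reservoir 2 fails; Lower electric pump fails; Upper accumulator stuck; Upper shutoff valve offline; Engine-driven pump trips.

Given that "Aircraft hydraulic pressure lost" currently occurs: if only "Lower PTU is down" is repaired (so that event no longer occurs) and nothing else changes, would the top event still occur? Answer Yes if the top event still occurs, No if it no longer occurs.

Counterfactual: set "Lower PTU is down" to not occurred.
System B down [OR]: B pressure line is out=not, Selector valve malfunctions=occurs → at least one input occurs → occurs.
Left circuit lost [AND]: Emergency reservoir lost=occurs, Upper accumulator stuck=not, System B down=occurs → not all inputs occur → does not occur.
PTU path down [OR]: Lower PTU is down=not, Upper shutoff valve offline=not, Lower electric pump fails=not, Engine-driven pump trips=not → no input occurs → does not occur.
Right circuit down [OR]: Case drain failed=occurs, Reservoir 2 fails=not, Standby accumulator 2 trips=occurs, South pressure line 2 malfunctions=occurs → at least one input occurs → occurs.
System A lost [AND]: #2 return filter stuck=occurs, PTU path down=not, Right circuit down=occurs → not all inputs occur → does not occur.
Aircraft hydraulic pressure lost [OR]: Left circuit lost=not, System A lost=not → no input occurs → does not occur.

No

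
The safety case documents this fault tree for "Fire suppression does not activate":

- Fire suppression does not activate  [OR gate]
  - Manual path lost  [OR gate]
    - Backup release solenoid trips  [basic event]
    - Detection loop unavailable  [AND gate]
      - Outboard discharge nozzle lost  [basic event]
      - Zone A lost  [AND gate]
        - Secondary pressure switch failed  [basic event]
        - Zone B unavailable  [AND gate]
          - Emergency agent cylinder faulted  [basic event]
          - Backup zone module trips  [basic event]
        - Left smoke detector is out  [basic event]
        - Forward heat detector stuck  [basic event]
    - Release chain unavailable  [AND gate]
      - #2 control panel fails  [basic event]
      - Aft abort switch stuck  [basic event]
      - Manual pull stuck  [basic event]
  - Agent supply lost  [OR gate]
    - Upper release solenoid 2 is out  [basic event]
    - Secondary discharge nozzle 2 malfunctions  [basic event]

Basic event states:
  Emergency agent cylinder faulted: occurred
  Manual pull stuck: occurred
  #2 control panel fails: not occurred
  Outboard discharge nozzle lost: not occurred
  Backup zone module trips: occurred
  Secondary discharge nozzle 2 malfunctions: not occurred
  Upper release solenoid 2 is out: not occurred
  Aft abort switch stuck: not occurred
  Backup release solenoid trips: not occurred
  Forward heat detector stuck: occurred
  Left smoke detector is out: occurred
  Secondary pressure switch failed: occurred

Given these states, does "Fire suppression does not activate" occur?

Zone B unavailable [AND]: Emergency agent cylinder faulted=occurs, Backup zone module trips=occurs → all inputs occur → occurs.
Zone A lost [AND]: Secondary pressure switch failed=occurs, Zone B unavailable=occurs, Left smoke detector is out=occurs, Forward heat detector stuck=occurs → all inputs occur → occurs.
Detection loop unavailable [AND]: Outboard discharge nozzle lost=not, Zone A lost=occurs → not all inputs occur → does not occur.
Release chain unavailable [AND]: #2 control panel fails=not, Aft abort switch stuck=not, Manual pull stuck=occurs → not all inputs occur → does not occur.
Manual path lost [OR]: Backup release solenoid trips=not, Detection loop unavailable=not, Release chain unavailable=not → no input occurs → does not occur.
Agent supply lost [OR]: Upper release solenoid 2 is out=not, Secondary discharge nozzle 2 malfunctions=not → no input occurs → does not occur.
Fire suppression does not activate [OR]: Manual path lost=not, Agent supply lost=not → no input occurs → does not occur.

No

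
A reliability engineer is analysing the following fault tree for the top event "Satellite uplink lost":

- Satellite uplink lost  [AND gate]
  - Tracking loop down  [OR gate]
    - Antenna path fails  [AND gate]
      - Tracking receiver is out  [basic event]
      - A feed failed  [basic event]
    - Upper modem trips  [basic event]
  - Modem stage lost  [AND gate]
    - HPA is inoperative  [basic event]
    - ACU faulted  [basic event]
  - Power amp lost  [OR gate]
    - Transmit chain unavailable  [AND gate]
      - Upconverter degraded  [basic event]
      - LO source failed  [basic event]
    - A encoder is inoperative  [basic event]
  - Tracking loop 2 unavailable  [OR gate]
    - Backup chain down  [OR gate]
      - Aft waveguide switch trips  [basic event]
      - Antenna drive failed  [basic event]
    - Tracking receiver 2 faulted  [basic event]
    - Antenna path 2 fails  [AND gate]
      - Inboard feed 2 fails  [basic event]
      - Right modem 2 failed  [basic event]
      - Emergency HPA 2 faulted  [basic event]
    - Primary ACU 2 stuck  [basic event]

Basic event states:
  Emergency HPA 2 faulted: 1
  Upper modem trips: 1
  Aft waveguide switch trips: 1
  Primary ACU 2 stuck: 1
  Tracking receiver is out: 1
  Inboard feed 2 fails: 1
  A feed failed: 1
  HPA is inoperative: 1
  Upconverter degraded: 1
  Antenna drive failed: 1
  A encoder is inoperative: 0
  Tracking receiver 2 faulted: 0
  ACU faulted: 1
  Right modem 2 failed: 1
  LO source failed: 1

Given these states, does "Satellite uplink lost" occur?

Yes

Antenna path fails [AND]: Tracking receiver is out=occurs, A feed failed=occurs → all inputs occur → occurs.
Tracking loop down [OR]: Antenna path fails=occurs, Upper modem trips=occurs → at least one input occurs → occurs.
Modem stage lost [AND]: HPA is inoperative=occurs, ACU faulted=occurs → all inputs occur → occurs.
Transmit chain unavailable [AND]: Upconverter degraded=occurs, LO source failed=occurs → all inputs occur → occurs.
Power amp lost [OR]: Transmit chain unavailable=occurs, A encoder is inoperative=not → at least one input occurs → occurs.
Backup chain down [OR]: Aft waveguide switch trips=occurs, Antenna drive failed=occurs → at least one input occurs → occurs.
Antenna path 2 fails [AND]: Inboard feed 2 fails=occurs, Right modem 2 failed=occurs, Emergency HPA 2 faulted=occurs → all inputs occur → occurs.
Tracking loop 2 unavailable [OR]: Backup chain down=occurs, Tracking receiver 2 faulted=not, Antenna path 2 fails=occurs, Primary ACU 2 stuck=occurs → at least one input occurs → occurs.
Satellite uplink lost [AND]: Tracking loop down=occurs, Modem stage lost=occurs, Power amp lost=occurs, Tracking loop 2 unavailable=occurs → all inputs occur → occurs.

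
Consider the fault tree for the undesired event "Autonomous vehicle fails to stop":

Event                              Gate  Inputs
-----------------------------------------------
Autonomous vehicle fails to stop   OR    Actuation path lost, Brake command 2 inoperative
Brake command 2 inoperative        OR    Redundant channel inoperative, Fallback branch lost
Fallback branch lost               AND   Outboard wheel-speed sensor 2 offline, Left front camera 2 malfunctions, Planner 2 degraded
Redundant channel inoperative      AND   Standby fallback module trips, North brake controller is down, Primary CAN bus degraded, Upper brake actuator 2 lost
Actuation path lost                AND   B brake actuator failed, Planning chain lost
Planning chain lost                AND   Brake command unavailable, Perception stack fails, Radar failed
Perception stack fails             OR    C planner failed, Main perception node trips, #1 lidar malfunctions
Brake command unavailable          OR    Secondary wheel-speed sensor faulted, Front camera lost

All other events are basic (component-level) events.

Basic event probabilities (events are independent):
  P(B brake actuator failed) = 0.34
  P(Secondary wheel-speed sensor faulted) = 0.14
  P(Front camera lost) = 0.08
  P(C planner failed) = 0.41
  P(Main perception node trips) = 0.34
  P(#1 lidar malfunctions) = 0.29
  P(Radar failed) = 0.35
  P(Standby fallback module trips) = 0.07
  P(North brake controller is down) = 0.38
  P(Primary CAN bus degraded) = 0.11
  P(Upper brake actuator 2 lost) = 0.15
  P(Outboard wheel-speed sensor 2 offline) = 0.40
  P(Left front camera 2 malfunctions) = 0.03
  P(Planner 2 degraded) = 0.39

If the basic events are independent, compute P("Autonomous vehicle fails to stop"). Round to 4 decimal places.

P(Brake command unavailable) [OR] = 1 − (1−0.14) × (1−0.08) = 0.208800
P(Perception stack fails) [OR] = 1 − (1−0.41) × (1−0.34) × (1−0.29) = 0.723526
P(Planning chain lost) [AND] = 0.208800 × 0.723526 × 0.35 = 0.052875
P(Actuation path lost) [AND] = 0.34 × 0.052875 = 0.017978
P(Redundant channel inoperative) [AND] = 0.07 × 0.38 × 0.11 × 0.15 = 0.000439
P(Fallback branch lost) [AND] = 0.40 × 0.03 × 0.39 = 0.004680
P(Brake command 2 inoperative) [OR] = 1 − (1−0.000439) × (1−0.004680) = 0.005117
P(Autonomous vehicle fails to stop) [OR] = 1 − (1−0.017978) × (1−0.005117) = 0.023003
Rounded to 4 decimal places: P(Autonomous vehicle fails to stop) ≈ 0.0230.

0.0230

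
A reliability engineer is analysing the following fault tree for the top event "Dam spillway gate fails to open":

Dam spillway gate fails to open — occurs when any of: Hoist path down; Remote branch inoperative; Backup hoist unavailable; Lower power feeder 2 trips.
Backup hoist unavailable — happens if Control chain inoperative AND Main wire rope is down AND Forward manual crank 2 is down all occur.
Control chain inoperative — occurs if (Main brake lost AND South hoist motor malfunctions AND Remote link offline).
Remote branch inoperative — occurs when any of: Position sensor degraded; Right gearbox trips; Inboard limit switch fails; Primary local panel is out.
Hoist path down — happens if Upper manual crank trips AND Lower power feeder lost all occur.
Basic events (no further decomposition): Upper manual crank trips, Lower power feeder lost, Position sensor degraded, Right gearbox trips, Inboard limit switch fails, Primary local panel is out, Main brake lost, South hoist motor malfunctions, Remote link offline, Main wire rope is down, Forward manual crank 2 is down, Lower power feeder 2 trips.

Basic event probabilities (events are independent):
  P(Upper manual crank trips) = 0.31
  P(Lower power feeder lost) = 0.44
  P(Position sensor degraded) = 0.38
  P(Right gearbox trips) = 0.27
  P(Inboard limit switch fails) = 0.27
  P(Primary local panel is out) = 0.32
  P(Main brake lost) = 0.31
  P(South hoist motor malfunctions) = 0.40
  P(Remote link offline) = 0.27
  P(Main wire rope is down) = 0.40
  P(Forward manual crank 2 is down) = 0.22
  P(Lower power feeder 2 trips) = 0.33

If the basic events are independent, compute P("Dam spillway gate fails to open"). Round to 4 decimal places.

0.8704

P(Hoist path down) [AND] = 0.31 × 0.44 = 0.136400
P(Remote branch inoperative) [OR] = 1 − (1−0.38) × (1−0.27) × (1−0.27) × (1−0.32) = 0.775329
P(Control chain inoperative) [AND] = 0.31 × 0.40 × 0.27 = 0.033480
P(Backup hoist unavailable) [AND] = 0.033480 × 0.40 × 0.22 = 0.002946
P(Dam spillway gate fails to open) [OR] = 1 − (1−0.136400) × (1−0.775329) × (1−0.002946) × (1−0.33) = 0.870386
Rounded to 4 decimal places: P(Dam spillway gate fails to open) ≈ 0.8704.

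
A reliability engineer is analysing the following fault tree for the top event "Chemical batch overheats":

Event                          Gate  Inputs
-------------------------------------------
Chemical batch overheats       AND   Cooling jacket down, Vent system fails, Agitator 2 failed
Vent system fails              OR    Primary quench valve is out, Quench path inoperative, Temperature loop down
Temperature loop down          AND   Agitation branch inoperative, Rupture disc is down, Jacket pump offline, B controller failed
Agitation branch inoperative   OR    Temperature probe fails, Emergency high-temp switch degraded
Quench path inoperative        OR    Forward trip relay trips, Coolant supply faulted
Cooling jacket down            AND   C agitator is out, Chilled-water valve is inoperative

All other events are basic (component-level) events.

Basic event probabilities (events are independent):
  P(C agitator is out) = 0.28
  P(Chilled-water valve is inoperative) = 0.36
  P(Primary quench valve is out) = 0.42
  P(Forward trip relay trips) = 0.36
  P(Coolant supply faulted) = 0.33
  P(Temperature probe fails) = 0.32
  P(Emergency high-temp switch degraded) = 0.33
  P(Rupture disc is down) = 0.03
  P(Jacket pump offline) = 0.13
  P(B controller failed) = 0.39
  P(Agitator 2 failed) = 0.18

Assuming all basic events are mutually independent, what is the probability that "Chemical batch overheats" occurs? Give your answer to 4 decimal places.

0.0136

P(Cooling jacket down) [AND] = 0.28 × 0.36 = 0.100800
P(Quench path inoperative) [OR] = 1 − (1−0.36) × (1−0.33) = 0.571200
P(Agitation branch inoperative) [OR] = 1 − (1−0.32) × (1−0.33) = 0.544400
P(Temperature loop down) [AND] = 0.544400 × 0.03 × 0.13 × 0.39 = 0.000828
P(Vent system fails) [OR] = 1 − (1−0.42) × (1−0.571200) × (1−0.000828) = 0.751502
P(Chemical batch overheats) [AND] = 0.100800 × 0.751502 × 0.18 = 0.013635
Rounded to 4 decimal places: P(Chemical batch overheats) ≈ 0.0136.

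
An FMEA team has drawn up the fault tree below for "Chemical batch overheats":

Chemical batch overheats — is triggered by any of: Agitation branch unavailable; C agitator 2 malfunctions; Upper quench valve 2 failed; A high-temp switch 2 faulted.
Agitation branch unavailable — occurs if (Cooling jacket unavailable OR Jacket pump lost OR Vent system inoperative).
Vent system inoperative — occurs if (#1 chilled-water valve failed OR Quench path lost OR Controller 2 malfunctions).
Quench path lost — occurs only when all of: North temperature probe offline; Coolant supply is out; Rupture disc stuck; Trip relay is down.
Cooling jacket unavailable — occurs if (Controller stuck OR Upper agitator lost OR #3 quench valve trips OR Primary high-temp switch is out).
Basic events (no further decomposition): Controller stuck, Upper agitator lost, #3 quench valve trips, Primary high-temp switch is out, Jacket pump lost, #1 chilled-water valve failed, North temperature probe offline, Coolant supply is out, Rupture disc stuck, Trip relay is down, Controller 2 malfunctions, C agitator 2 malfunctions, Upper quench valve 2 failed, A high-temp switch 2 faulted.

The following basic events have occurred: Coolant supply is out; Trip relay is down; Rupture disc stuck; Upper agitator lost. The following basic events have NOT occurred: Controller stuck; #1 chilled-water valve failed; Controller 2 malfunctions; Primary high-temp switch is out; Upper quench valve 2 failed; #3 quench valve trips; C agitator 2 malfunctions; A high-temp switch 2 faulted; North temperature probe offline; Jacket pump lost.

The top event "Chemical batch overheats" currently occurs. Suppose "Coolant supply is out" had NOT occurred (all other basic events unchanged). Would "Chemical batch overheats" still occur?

Counterfactual: set "Coolant supply is out" to not occurred.
Cooling jacket unavailable [OR]: Controller stuck=not, Upper agitator lost=occurs, #3 quench valve trips=not, Primary high-temp switch is out=not → at least one input occurs → occurs.
Quench path lost [AND]: North temperature probe offline=not, Coolant supply is out=not, Rupture disc stuck=occurs, Trip relay is down=occurs → not all inputs occur → does not occur.
Vent system inoperative [OR]: #1 chilled-water valve failed=not, Quench path lost=not, Controller 2 malfunctions=not → no input occurs → does not occur.
Agitation branch unavailable [OR]: Cooling jacket unavailable=occurs, Jacket pump lost=not, Vent system inoperative=not → at least one input occurs → occurs.
Chemical batch overheats [OR]: Agitation branch unavailable=occurs, C agitator 2 malfunctions=not, Upper quench valve 2 failed=not, A high-temp switch 2 faulted=not → at least one input occurs → occurs.

Yes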